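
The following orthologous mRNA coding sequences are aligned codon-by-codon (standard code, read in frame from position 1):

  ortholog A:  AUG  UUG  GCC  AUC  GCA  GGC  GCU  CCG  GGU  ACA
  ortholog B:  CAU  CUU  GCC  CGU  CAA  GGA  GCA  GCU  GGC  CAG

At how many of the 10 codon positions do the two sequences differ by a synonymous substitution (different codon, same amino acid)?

4

Codon 1: AUG Met / CAU His — nonsynonymous.
Codon 2: UUG Leu / CUU Leu — synonymous.
Codon 3: GCC Ala / GCC Ala — identical.
Codon 4: AUC Ile / CGU Arg — nonsynonymous.
Codon 5: GCA Ala / CAA Gln — nonsynonymous.
Codon 6: GGC Gly / GGA Gly — synonymous.
Codon 7: GCU Ala / GCA Ala — synonymous.
Codon 8: CCG Pro / GCU Ala — nonsynonymous.
Codon 9: GGU Gly / GGC Gly — synonymous.
Codon 10: ACA Thr / CAG Gln — nonsynonymous.
Synonymous differences: 4.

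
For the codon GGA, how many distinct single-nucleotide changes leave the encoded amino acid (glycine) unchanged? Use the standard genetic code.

Position 1: none → 0 synonymous.
Position 2: none → 0 synonymous.
Position 3: GGU, GGC, GGG → 3 synonymous.
Total: 0 + 0 + 3 = 3.

3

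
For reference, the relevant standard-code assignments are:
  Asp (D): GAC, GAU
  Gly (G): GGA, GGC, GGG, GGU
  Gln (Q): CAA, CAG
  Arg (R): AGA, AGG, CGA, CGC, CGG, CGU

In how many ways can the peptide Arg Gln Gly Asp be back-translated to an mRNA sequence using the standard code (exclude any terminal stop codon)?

96

Arg: 6 codons.
Gln: 2 codons.
Gly: 4 codons.
Asp: 2 codons.
6 × 2 × 4 × 2 = 96.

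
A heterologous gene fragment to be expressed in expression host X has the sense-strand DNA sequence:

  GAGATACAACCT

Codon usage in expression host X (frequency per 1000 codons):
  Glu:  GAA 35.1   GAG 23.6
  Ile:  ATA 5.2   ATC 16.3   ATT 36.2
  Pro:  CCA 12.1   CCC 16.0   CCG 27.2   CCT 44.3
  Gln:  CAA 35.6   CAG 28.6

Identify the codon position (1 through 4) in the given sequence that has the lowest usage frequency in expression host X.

2

Codon 1 GAG (Glu): 23.6 per 1000.
Codon 2 ATA (Ile): 5.2 per 1000.
Codon 3 CAA (Gln): 35.6 per 1000.
Codon 4 CCT (Pro): 44.3 per 1000.
Lowest frequency is 5.2 at codon 2.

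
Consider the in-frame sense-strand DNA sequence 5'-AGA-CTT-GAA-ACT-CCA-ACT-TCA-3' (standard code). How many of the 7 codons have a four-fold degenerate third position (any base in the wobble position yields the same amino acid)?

Codon 1 AGA (Arg): third position 2-fold.
Codon 2 CTT (Leu): third position 4-fold.
Codon 3 GAA (Glu): third position 2-fold.
Codon 4 ACT (Thr): third position 4-fold.
Codon 5 CCA (Pro): third position 4-fold.
Codon 6 ACT (Thr): third position 4-fold.
Codon 7 TCA (Ser): third position 4-fold.
Four-fold degenerate third positions: 5.

5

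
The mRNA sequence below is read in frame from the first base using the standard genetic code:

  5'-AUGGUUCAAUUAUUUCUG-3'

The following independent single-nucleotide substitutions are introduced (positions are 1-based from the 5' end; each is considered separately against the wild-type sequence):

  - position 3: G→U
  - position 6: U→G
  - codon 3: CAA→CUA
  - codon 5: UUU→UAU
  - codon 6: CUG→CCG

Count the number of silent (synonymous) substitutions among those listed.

Codon 1: AUG (Met) → AUU (Ile) — missense.
Codon 2: GUU (Val) → GUG (Val) — synonymous.
Codon 3: CAA (Gln) → CUA (Leu) — missense.
Codon 5: UUU (Phe) → UAU (Tyr) — missense.
Codon 6: CUG (Leu) → CCG (Pro) — missense.
Synonymous: 1 of 5.

1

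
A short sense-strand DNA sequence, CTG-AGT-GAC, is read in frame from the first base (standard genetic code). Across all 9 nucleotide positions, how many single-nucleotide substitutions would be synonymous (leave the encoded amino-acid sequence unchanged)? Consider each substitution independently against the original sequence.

6

Codon 1 (CTG, Leu): 4 synonymous substitutions.
Codon 2 (AGT, Ser): 1 synonymous substitution.
Codon 3 (GAC, Asp): 1 synonymous substitution.
Total: 4 + 1 + 1 = 6.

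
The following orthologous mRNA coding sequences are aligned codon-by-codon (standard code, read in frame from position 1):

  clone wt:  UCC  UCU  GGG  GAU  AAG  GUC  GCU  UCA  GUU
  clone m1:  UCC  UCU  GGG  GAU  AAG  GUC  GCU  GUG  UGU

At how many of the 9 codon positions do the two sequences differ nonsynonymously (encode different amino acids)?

Codon 1: UCC Ser / UCC Ser — identical.
Codon 2: UCU Ser / UCU Ser — identical.
Codon 3: GGG Gly / GGG Gly — identical.
Codon 4: GAU Asp / GAU Asp — identical.
Codon 5: AAG Lys / AAG Lys — identical.
Codon 6: GUC Val / GUC Val — identical.
Codon 7: GCU Ala / GCU Ala — identical.
Codon 8: UCA Ser / GUG Val — nonsynonymous.
Codon 9: GUU Val / UGU Cys — nonsynonymous.
Nonsynonymous differences: 2.

2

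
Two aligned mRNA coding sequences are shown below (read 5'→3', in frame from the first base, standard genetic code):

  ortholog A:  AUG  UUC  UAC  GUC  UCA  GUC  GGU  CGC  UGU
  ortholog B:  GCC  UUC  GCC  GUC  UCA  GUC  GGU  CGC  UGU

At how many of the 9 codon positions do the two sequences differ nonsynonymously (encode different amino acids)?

Codon 1: AUG Met / GCC Ala — nonsynonymous.
Codon 2: UUC Phe / UUC Phe — identical.
Codon 3: UAC Tyr / GCC Ala — nonsynonymous.
Codon 4: GUC Val / GUC Val — identical.
Codon 5: UCA Ser / UCA Ser — identical.
Codon 6: GUC Val / GUC Val — identical.
Codon 7: GGU Gly / GGU Gly — identical.
Codon 8: CGC Arg / CGC Arg — identical.
Codon 9: UGU Cys / UGU Cys — identical.
Nonsynonymous differences: 2.

2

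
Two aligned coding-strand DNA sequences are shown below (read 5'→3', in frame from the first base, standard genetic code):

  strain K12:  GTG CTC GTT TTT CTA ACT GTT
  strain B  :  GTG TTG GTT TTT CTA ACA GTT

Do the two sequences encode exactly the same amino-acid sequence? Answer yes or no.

yes

Codon 1: GTG Val / GTG Val — identical.
Codon 2: CTC Leu / TTG Leu — synonymous.
Codon 3: GTT Val / GTT Val — identical.
Codon 4: TTT Phe / TTT Phe — identical.
Codon 5: CTA Leu / CTA Leu — identical.
Codon 6: ACT Thr / ACA Thr — synonymous.
Codon 7: GTT Val / GTT Val — identical.
Nonsynonymous differences: 0 → same protein.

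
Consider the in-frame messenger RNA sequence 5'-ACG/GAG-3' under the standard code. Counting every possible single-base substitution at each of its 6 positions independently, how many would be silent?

Codon 1 (ACG, Thr): 3 synonymous substitutions.
Codon 2 (GAG, Glu): 1 synonymous substitution.
Total: 3 + 1 = 4.

4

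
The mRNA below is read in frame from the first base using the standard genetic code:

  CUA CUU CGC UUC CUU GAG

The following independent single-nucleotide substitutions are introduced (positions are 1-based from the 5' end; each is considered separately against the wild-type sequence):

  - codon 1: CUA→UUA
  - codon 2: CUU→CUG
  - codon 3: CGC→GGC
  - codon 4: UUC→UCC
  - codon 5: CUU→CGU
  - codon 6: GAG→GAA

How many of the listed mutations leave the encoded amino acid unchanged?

Codon 1: CUA (Leu) → UUA (Leu) — synonymous.
Codon 2: CUU (Leu) → CUG (Leu) — synonymous.
Codon 3: CGC (Arg) → GGC (Gly) — missense.
Codon 4: UUC (Phe) → UCC (Ser) — missense.
Codon 5: CUU (Leu) → CGU (Arg) — missense.
Codon 6: GAG (Glu) → GAA (Glu) — synonymous.
Synonymous: 3 of 6.

3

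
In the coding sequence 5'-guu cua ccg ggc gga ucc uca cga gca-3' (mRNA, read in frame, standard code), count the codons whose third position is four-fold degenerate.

9

Codon 1 GUU (Val): third position 4-fold.
Codon 2 CUA (Leu): third position 4-fold.
Codon 3 CCG (Pro): third position 4-fold.
Codon 4 GGC (Gly): third position 4-fold.
Codon 5 GGA (Gly): third position 4-fold.
Codon 6 UCC (Ser): third position 4-fold.
Codon 7 UCA (Ser): third position 4-fold.
Codon 8 CGA (Arg): third position 4-fold.
Codon 9 GCA (Ala): third position 4-fold.
Four-fold degenerate third positions: 9.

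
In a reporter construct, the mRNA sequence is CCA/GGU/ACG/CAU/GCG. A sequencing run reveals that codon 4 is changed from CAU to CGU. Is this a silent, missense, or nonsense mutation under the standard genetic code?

missense

Position 11 falls in codon 4: CAU → His.
After the substitution the codon is CGU → Arg.
His ≠ Arg, so this is a missense mutation.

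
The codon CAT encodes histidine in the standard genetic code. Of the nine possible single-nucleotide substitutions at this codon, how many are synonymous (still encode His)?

1

Position 1: none → 0 synonymous.
Position 2: none → 0 synonymous.
Position 3: CAC → 1 synonymous.
Total: 0 + 0 + 1 = 1.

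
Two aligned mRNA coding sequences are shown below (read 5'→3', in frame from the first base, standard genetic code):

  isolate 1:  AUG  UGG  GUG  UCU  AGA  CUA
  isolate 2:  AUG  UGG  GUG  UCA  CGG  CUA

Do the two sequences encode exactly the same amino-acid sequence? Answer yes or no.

Codon 1: AUG Met / AUG Met — identical.
Codon 2: UGG Trp / UGG Trp — identical.
Codon 3: GUG Val / GUG Val — identical.
Codon 4: UCU Ser / UCA Ser — synonymous.
Codon 5: AGA Arg / CGG Arg — synonymous.
Codon 6: CUA Leu / CUA Leu — identical.
Nonsynonymous differences: 0 → same protein.

yes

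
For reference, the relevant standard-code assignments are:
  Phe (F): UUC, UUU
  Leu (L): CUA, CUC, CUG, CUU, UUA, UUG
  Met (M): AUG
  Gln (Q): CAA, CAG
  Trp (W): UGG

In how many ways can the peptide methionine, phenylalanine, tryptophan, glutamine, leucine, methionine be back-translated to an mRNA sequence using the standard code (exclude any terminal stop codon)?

24

Met: 1 codon.
Phe: 2 codons.
Trp: 1 codon.
Gln: 2 codons.
Leu: 6 codons.
Met: 1 codon.
1 × 2 × 1 × 2 × 6 × 1 = 24.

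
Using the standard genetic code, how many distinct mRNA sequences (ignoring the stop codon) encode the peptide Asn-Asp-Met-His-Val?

32

Asn: 2 codons.
Asp: 2 codons.
Met: 1 codon.
His: 2 codons.
Val: 4 codons.
2 × 2 × 1 × 2 × 4 = 32.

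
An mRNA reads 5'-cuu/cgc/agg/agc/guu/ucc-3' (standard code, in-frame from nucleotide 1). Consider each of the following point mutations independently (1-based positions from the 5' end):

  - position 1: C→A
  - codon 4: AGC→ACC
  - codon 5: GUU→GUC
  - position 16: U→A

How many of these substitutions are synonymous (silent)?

Codon 1: CUU (Leu) → AUU (Ile) — missense.
Codon 4: AGC (Ser) → ACC (Thr) — missense.
Codon 5: GUU (Val) → GUC (Val) — synonymous.
Codon 6: UCC (Ser) → ACC (Thr) — missense.
Synonymous: 1 of 4.

1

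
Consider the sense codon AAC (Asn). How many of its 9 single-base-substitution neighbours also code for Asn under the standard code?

1

Position 1: none → 0 synonymous.
Position 2: none → 0 synonymous.
Position 3: AAU → 1 synonymous.
Total: 0 + 0 + 1 = 1.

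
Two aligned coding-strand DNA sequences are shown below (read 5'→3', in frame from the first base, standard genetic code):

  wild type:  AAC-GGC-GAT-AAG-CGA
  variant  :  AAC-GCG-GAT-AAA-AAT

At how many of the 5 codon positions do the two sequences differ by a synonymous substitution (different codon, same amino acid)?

Codon 1: AAC Asn / AAC Asn — identical.
Codon 2: GGC Gly / GCG Ala — nonsynonymous.
Codon 3: GAT Asp / GAT Asp — identical.
Codon 4: AAG Lys / AAA Lys — synonymous.
Codon 5: CGA Arg / AAT Asn — nonsynonymous.
Synonymous differences: 1.

1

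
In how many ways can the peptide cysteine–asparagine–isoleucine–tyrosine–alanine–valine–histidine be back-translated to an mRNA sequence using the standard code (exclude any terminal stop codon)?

Cys: 2 codons.
Asn: 2 codons.
Ile: 3 codons.
Tyr: 2 codons.
Ala: 4 codons.
Val: 4 codons.
His: 2 codons.
2 × 2 × 3 × 2 × 4 × 4 × 2 = 768.

768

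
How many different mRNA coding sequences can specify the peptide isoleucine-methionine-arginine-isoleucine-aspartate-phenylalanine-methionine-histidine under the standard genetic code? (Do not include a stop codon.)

432

Ile: 3 codons.
Met: 1 codon.
Arg: 6 codons.
Ile: 3 codons.
Asp: 2 codons.
Phe: 2 codons.
Met: 1 codon.
His: 2 codons.
3 × 1 × 6 × 3 × 2 × 2 × 1 × 2 = 432.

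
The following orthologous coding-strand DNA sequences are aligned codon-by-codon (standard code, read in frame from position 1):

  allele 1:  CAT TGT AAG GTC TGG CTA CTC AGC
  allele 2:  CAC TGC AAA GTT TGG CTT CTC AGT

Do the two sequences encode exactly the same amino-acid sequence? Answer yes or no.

yes

Codon 1: CAT His / CAC His — synonymous.
Codon 2: TGT Cys / TGC Cys — synonymous.
Codon 3: AAG Lys / AAA Lys — synonymous.
Codon 4: GTC Val / GTT Val — synonymous.
Codon 5: TGG Trp / TGG Trp — identical.
Codon 6: CTA Leu / CTT Leu — synonymous.
Codon 7: CTC Leu / CTC Leu — identical.
Codon 8: AGC Ser / AGT Ser — synonymous.
Nonsynonymous differences: 0 → same protein.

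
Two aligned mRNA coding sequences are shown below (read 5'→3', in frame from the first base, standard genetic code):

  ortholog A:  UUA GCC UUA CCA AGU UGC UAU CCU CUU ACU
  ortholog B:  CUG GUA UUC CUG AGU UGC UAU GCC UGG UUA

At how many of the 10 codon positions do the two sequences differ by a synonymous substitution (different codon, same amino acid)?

Codon 1: UUA Leu / CUG Leu — synonymous.
Codon 2: GCC Ala / GUA Val — nonsynonymous.
Codon 3: UUA Leu / UUC Phe — nonsynonymous.
Codon 4: CCA Pro / CUG Leu — nonsynonymous.
Codon 5: AGU Ser / AGU Ser — identical.
Codon 6: UGC Cys / UGC Cys — identical.
Codon 7: UAU Tyr / UAU Tyr — identical.
Codon 8: CCU Pro / GCC Ala — nonsynonymous.
Codon 9: CUU Leu / UGG Trp — nonsynonymous.
Codon 10: ACU Thr / UUA Leu — nonsynonymous.
Synonymous differences: 1.

1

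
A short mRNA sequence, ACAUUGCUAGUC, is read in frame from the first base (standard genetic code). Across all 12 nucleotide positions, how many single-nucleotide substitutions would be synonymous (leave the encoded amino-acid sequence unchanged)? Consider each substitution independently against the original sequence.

12

Codon 1 (ACA, Thr): 3 synonymous substitutions.
Codon 2 (UUG, Leu): 2 synonymous substitutions.
Codon 3 (CUA, Leu): 4 synonymous substitutions.
Codon 4 (GUC, Val): 3 synonymous substitutions.
Total: 3 + 2 + 4 + 3 = 12.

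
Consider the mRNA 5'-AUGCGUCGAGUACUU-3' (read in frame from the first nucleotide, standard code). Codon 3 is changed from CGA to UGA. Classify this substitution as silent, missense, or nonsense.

nonsense

Position 7 falls in codon 3: CGA → Arg.
After the substitution the codon is UGA → Stop.
The new codon is a stop codon, so this is a nonsense mutation.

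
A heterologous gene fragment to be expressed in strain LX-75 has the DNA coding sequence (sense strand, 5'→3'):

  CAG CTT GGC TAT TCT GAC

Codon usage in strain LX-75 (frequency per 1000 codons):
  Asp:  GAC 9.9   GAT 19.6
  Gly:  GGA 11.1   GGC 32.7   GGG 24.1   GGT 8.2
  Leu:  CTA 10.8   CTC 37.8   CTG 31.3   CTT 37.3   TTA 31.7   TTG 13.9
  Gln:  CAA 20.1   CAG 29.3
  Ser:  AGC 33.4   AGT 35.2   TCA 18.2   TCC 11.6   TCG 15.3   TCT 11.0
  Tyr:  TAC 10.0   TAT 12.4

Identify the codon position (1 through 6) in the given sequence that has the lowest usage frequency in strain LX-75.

Codon 1 CAG (Gln): 29.3 per 1000.
Codon 2 CTT (Leu): 37.3 per 1000.
Codon 3 GGC (Gly): 32.7 per 1000.
Codon 4 TAT (Tyr): 12.4 per 1000.
Codon 5 TCT (Ser): 11.0 per 1000.
Codon 6 GAC (Asp): 9.9 per 1000.
Lowest frequency is 9.9 at codon 6.

6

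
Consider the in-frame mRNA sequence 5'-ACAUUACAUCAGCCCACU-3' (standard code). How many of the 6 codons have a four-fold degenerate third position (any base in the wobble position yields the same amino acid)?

Codon 1 ACA (Thr): third position 4-fold.
Codon 2 UUA (Leu): third position 2-fold.
Codon 3 CAU (His): third position 2-fold.
Codon 4 CAG (Gln): third position 2-fold.
Codon 5 CCC (Pro): third position 4-fold.
Codon 6 ACU (Thr): third position 4-fold.
Four-fold degenerate third positions: 3.

3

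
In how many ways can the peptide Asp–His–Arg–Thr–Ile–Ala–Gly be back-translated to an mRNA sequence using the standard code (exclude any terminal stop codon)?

4608

Asp: 2 codons.
His: 2 codons.
Arg: 6 codons.
Thr: 4 codons.
Ile: 3 codons.
Ala: 4 codons.
Gly: 4 codons.
2 × 2 × 6 × 4 × 3 × 4 × 4 = 4608.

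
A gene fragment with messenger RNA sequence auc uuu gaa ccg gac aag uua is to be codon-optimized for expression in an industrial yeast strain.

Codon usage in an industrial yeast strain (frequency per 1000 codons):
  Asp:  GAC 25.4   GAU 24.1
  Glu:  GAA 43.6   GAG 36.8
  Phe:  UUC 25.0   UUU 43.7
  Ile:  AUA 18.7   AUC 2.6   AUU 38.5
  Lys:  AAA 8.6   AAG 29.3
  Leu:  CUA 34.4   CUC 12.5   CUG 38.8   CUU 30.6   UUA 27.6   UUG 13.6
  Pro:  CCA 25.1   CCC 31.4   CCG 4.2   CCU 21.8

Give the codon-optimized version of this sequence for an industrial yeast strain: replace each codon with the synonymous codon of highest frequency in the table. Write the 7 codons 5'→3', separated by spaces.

AUU UUU GAA CCC GAC AAG CUG

Codon 1 (Ile): best is AUU at 38.5.
Codon 2 (Phe): best is UUU at 43.7.
Codon 3 (Glu): best is GAA at 43.6.
Codon 4 (Pro): best is CCC at 31.4.
Codon 5 (Asp): best is GAC at 25.4.
Codon 6 (Lys): best is AAG at 29.3.
Codon 7 (Leu): best is CUG at 38.8.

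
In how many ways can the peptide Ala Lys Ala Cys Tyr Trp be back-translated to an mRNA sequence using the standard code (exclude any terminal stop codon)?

128

Ala: 4 codons.
Lys: 2 codons.
Ala: 4 codons.
Cys: 2 codons.
Tyr: 2 codons.
Trp: 1 codon.
4 × 2 × 4 × 2 × 2 × 1 = 128.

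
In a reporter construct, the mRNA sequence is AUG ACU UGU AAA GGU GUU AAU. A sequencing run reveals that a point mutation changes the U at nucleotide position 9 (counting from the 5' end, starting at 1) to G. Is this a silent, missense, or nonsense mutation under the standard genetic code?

missense

Position 9 falls in codon 3: UGU → Cys.
After the substitution the codon is UGG → Trp.
Cys ≠ Trp, so this is a missense mutation.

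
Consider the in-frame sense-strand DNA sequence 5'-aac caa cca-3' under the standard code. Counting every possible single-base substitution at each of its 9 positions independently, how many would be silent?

Codon 1 (AAC, Asn): 1 synonymous substitution.
Codon 2 (CAA, Gln): 1 synonymous substitution.
Codon 3 (CCA, Pro): 3 synonymous substitutions.
Total: 1 + 1 + 3 = 5.

5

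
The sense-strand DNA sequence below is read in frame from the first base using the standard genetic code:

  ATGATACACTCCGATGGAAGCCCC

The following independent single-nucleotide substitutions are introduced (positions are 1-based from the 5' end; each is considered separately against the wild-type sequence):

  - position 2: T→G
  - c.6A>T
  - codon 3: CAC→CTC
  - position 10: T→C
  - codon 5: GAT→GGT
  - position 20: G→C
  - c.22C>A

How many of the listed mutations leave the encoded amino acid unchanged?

1

Codon 1: ATG (Met) → AGG (Arg) — missense.
Codon 2: ATA (Ile) → ATT (Ile) — synonymous.
Codon 3: CAC (His) → CTC (Leu) — missense.
Codon 4: TCC (Ser) → CCC (Pro) — missense.
Codon 5: GAT (Asp) → GGT (Gly) — missense.
Codon 7: AGC (Ser) → ACC (Thr) — missense.
Codon 8: CCC (Pro) → ACC (Thr) — missense.
Synonymous: 1 of 7.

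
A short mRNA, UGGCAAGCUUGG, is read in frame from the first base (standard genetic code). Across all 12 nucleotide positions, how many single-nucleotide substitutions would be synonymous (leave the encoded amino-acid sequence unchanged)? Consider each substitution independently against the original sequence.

Codon 1 (UGG, Trp): 0 synonymous substitutions.
Codon 2 (CAA, Gln): 1 synonymous substitution.
Codon 3 (GCU, Ala): 3 synonymous substitutions.
Codon 4 (UGG, Trp): 0 synonymous substitutions.
Total: 0 + 1 + 3 + 0 = 4.

4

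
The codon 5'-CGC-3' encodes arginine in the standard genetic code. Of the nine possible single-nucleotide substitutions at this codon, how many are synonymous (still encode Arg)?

3

Position 1: none → 0 synonymous.
Position 2: none → 0 synonymous.
Position 3: CGT, CGA, CGG → 3 synonymous.
Total: 0 + 0 + 3 = 3.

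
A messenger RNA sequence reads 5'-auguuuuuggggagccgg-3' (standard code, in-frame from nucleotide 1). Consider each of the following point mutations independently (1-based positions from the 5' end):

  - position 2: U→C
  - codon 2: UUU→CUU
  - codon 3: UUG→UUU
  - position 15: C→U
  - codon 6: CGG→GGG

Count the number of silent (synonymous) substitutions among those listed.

1

Codon 1: AUG (Met) → ACG (Thr) — missense.
Codon 2: UUU (Phe) → CUU (Leu) — missense.
Codon 3: UUG (Leu) → UUU (Phe) — missense.
Codon 5: AGC (Ser) → AGU (Ser) — synonymous.
Codon 6: CGG (Arg) → GGG (Gly) — missense.
Synonymous: 1 of 5.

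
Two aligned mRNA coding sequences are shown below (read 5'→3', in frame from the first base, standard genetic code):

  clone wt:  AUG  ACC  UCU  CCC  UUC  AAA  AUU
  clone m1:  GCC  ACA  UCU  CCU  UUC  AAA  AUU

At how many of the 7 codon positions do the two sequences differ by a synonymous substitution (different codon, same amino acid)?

Codon 1: AUG Met / GCC Ala — nonsynonymous.
Codon 2: ACC Thr / ACA Thr — synonymous.
Codon 3: UCU Ser / UCU Ser — identical.
Codon 4: CCC Pro / CCU Pro — synonymous.
Codon 5: UUC Phe / UUC Phe — identical.
Codon 6: AAA Lys / AAA Lys — identical.
Codon 7: AUU Ile / AUU Ile — identical.
Synonymous differences: 2.

2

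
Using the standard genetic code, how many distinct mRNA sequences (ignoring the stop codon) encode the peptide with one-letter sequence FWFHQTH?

Phe: 2 codons.
Trp: 1 codon.
Phe: 2 codons.
His: 2 codons.
Gln: 2 codons.
Thr: 4 codons.
His: 2 codons.
2 × 1 × 2 × 2 × 2 × 4 × 2 = 128.

128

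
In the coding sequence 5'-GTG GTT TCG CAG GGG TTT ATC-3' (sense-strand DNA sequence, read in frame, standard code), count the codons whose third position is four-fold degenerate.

Codon 1 GTG (Val): third position 4-fold.
Codon 2 GTT (Val): third position 4-fold.
Codon 3 TCG (Ser): third position 4-fold.
Codon 4 CAG (Gln): third position 2-fold.
Codon 5 GGG (Gly): third position 4-fold.
Codon 6 TTT (Phe): third position 2-fold.
Codon 7 ATC (Ile): third position 3-fold.
Four-fold degenerate third positions: 4.

4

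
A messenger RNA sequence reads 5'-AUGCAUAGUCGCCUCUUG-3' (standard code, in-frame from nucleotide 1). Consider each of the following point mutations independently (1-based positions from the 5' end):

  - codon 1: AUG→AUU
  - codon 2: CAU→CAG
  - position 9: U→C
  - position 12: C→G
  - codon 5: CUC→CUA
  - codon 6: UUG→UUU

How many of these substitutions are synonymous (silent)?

Codon 1: AUG (Met) → AUU (Ile) — missense.
Codon 2: CAU (His) → CAG (Gln) — missense.
Codon 3: AGU (Ser) → AGC (Ser) — synonymous.
Codon 4: CGC (Arg) → CGG (Arg) — synonymous.
Codon 5: CUC (Leu) → CUA (Leu) — synonymous.
Codon 6: UUG (Leu) → UUU (Phe) — missense.
Synonymous: 3 of 6.

3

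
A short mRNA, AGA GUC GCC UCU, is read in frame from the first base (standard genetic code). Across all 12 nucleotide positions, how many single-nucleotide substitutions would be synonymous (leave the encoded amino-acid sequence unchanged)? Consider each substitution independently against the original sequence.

Codon 1 (AGA, Arg): 2 synonymous substitutions.
Codon 2 (GUC, Val): 3 synonymous substitutions.
Codon 3 (GCC, Ala): 3 synonymous substitutions.
Codon 4 (UCU, Ser): 3 synonymous substitutions.
Total: 2 + 3 + 3 + 3 = 11.

11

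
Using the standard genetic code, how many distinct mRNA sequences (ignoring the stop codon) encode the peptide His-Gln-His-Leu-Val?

His: 2 codons.
Gln: 2 codons.
His: 2 codons.
Leu: 6 codons.
Val: 4 codons.
2 × 2 × 2 × 6 × 4 = 192.

192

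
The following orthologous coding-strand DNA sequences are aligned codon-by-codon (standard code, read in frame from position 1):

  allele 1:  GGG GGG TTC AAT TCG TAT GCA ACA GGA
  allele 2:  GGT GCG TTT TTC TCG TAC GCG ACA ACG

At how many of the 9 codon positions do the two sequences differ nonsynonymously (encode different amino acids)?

Codon 1: GGG Gly / GGT Gly — synonymous.
Codon 2: GGG Gly / GCG Ala — nonsynonymous.
Codon 3: TTC Phe / TTT Phe — synonymous.
Codon 4: AAT Asn / TTC Phe — nonsynonymous.
Codon 5: TCG Ser / TCG Ser — identical.
Codon 6: TAT Tyr / TAC Tyr — synonymous.
Codon 7: GCA Ala / GCG Ala — synonymous.
Codon 8: ACA Thr / ACA Thr — identical.
Codon 9: GGA Gly / ACG Thr — nonsynonymous.
Nonsynonymous differences: 3.

3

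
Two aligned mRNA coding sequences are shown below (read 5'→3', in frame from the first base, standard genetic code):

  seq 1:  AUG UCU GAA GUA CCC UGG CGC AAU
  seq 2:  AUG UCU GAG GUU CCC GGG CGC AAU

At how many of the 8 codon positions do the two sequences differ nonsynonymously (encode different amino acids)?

Codon 1: AUG Met / AUG Met — identical.
Codon 2: UCU Ser / UCU Ser — identical.
Codon 3: GAA Glu / GAG Glu — synonymous.
Codon 4: GUA Val / GUU Val — synonymous.
Codon 5: CCC Pro / CCC Pro — identical.
Codon 6: UGG Trp / GGG Gly — nonsynonymous.
Codon 7: CGC Arg / CGC Arg — identical.
Codon 8: AAU Asn / AAU Asn — identical.
Nonsynonymous differences: 1.

1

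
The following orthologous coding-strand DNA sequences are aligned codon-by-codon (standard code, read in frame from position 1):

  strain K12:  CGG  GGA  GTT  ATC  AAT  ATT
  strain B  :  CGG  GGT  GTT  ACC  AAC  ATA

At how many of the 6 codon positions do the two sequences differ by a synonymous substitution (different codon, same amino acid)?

3

Codon 1: CGG Arg / CGG Arg — identical.
Codon 2: GGA Gly / GGT Gly — synonymous.
Codon 3: GTT Val / GTT Val — identical.
Codon 4: ATC Ile / ACC Thr — nonsynonymous.
Codon 5: AAT Asn / AAC Asn — synonymous.
Codon 6: ATT Ile / ATA Ile — synonymous.
Synonymous differences: 3.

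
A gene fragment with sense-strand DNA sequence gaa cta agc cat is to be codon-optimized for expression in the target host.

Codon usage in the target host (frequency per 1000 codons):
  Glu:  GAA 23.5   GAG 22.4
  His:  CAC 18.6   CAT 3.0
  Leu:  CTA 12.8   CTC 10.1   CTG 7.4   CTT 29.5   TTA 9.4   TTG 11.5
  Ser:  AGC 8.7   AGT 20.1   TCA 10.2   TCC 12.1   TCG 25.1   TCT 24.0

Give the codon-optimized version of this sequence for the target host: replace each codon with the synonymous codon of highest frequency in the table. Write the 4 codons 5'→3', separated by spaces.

GAA CTT TCG CAC

Codon 1 (Glu): best is GAA at 23.5.
Codon 2 (Leu): best is CTT at 29.5.
Codon 3 (Ser): best is TCG at 25.1.
Codon 4 (His): best is CAC at 18.6.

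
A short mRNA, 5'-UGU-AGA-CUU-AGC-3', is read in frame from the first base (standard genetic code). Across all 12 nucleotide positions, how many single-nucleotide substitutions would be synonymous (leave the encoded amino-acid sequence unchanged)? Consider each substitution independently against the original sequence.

Codon 1 (UGU, Cys): 1 synonymous substitution.
Codon 2 (AGA, Arg): 2 synonymous substitutions.
Codon 3 (CUU, Leu): 3 synonymous substitutions.
Codon 4 (AGC, Ser): 1 synonymous substitution.
Total: 1 + 2 + 3 + 1 = 7.

7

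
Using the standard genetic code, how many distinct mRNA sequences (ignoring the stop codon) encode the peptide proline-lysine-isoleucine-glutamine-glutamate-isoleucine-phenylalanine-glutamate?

1152

Pro: 4 codons.
Lys: 2 codons.
Ile: 3 codons.
Gln: 2 codons.
Glu: 2 codons.
Ile: 3 codons.
Phe: 2 codons.
Glu: 2 codons.
4 × 2 × 3 × 2 × 2 × 3 × 2 × 2 = 1152.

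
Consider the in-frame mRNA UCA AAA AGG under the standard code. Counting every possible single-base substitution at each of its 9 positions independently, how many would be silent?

6

Codon 1 (UCA, Ser): 3 synonymous substitutions.
Codon 2 (AAA, Lys): 1 synonymous substitution.
Codon 3 (AGG, Arg): 2 synonymous substitutions.
Total: 3 + 1 + 2 = 6.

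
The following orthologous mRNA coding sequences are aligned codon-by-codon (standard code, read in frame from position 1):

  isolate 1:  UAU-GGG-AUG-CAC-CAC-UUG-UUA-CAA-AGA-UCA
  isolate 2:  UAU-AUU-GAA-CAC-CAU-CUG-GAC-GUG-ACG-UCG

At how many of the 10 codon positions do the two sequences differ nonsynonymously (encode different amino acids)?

5

Codon 1: UAU Tyr / UAU Tyr — identical.
Codon 2: GGG Gly / AUU Ile — nonsynonymous.
Codon 3: AUG Met / GAA Glu — nonsynonymous.
Codon 4: CAC His / CAC His — identical.
Codon 5: CAC His / CAU His — synonymous.
Codon 6: UUG Leu / CUG Leu — synonymous.
Codon 7: UUA Leu / GAC Asp — nonsynonymous.
Codon 8: CAA Gln / GUG Val — nonsynonymous.
Codon 9: AGA Arg / ACG Thr — nonsynonymous.
Codon 10: UCA Ser / UCG Ser — synonymous.
Nonsynonymous differences: 5.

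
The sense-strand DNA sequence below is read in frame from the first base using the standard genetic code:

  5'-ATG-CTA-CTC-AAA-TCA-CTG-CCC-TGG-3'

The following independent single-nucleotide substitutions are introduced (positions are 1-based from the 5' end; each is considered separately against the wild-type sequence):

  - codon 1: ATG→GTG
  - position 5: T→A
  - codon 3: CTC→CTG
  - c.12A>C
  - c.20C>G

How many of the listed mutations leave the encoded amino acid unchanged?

1

Codon 1: ATG (Met) → GTG (Val) — missense.
Codon 2: CTA (Leu) → CAA (Gln) — missense.
Codon 3: CTC (Leu) → CTG (Leu) — synonymous.
Codon 4: AAA (Lys) → AAC (Asn) — missense.
Codon 7: CCC (Pro) → CGC (Arg) — missense.
Synonymous: 1 of 5.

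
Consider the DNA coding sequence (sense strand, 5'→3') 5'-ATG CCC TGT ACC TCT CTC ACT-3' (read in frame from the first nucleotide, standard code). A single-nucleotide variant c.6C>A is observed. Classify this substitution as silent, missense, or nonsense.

Position 6 falls in codon 2: CCC → Pro.
After the substitution the codon is CCA → Pro.
Both encode Pro, so the change is synonymous.

silent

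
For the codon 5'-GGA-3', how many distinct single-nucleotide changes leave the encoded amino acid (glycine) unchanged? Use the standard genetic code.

3

Position 1: none → 0 synonymous.
Position 2: none → 0 synonymous.
Position 3: GGU, GGC, GGG → 3 synonymous.
Total: 0 + 0 + 3 = 3.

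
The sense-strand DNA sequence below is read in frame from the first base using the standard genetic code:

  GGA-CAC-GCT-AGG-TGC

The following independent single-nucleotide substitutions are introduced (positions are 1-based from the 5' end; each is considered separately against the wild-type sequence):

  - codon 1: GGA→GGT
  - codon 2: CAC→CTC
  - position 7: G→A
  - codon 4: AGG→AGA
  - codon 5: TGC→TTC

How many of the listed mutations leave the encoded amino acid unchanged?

Codon 1: GGA (Gly) → GGT (Gly) — synonymous.
Codon 2: CAC (His) → CTC (Leu) — missense.
Codon 3: GCT (Ala) → ACT (Thr) — missense.
Codon 4: AGG (Arg) → AGA (Arg) — synonymous.
Codon 5: TGC (Cys) → TTC (Phe) — missense.
Synonymous: 2 of 5.

2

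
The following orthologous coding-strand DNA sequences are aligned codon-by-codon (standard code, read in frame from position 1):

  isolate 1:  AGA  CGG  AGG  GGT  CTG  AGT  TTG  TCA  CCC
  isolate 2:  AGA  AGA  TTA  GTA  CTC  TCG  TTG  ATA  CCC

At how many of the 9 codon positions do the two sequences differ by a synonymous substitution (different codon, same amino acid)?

3

Codon 1: AGA Arg / AGA Arg — identical.
Codon 2: CGG Arg / AGA Arg — synonymous.
Codon 3: AGG Arg / TTA Leu — nonsynonymous.
Codon 4: GGT Gly / GTA Val — nonsynonymous.
Codon 5: CTG Leu / CTC Leu — synonymous.
Codon 6: AGT Ser / TCG Ser — synonymous.
Codon 7: TTG Leu / TTG Leu — identical.
Codon 8: TCA Ser / ATA Ile — nonsynonymous.
Codon 9: CCC Pro / CCC Pro — identical.
Synonymous differences: 3.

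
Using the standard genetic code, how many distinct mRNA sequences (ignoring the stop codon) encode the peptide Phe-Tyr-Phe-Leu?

48

Phe: 2 codons.
Tyr: 2 codons.
Phe: 2 codons.
Leu: 6 codons.
2 × 2 × 2 × 6 = 48.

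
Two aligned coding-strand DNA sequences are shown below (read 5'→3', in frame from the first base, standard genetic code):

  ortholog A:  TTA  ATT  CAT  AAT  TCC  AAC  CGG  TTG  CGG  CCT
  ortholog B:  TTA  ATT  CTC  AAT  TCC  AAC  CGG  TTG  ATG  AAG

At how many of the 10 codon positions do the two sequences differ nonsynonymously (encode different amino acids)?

Codon 1: TTA Leu / TTA Leu — identical.
Codon 2: ATT Ile / ATT Ile — identical.
Codon 3: CAT His / CTC Leu — nonsynonymous.
Codon 4: AAT Asn / AAT Asn — identical.
Codon 5: TCC Ser / TCC Ser — identical.
Codon 6: AAC Asn / AAC Asn — identical.
Codon 7: CGG Arg / CGG Arg — identical.
Codon 8: TTG Leu / TTG Leu — identical.
Codon 9: CGG Arg / ATG Met — nonsynonymous.
Codon 10: CCT Pro / AAG Lys — nonsynonymous.
Nonsynonymous differences: 3.

3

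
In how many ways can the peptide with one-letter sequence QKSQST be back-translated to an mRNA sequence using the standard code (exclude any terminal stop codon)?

Gln: 2 codons.
Lys: 2 codons.
Ser: 6 codons.
Gln: 2 codons.
Ser: 6 codons.
Thr: 4 codons.
2 × 2 × 6 × 2 × 6 × 4 = 1152.

1152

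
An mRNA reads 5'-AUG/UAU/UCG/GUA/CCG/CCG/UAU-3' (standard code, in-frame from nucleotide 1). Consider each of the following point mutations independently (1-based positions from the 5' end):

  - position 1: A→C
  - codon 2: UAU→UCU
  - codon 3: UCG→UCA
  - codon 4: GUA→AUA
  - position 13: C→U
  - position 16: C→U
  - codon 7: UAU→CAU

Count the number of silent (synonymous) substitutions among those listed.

1

Codon 1: AUG (Met) → CUG (Leu) — missense.
Codon 2: UAU (Tyr) → UCU (Ser) — missense.
Codon 3: UCG (Ser) → UCA (Ser) — synonymous.
Codon 4: GUA (Val) → AUA (Ile) — missense.
Codon 5: CCG (Pro) → UCG (Ser) — missense.
Codon 6: CCG (Pro) → UCG (Ser) — missense.
Codon 7: UAU (Tyr) → CAU (His) — missense.
Synonymous: 1 of 7.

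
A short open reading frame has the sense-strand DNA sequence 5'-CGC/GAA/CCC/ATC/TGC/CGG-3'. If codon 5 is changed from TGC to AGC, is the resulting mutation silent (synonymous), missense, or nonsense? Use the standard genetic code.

missense

Position 13 falls in codon 5: TGC → Cys.
After the substitution the codon is AGC → Ser.
Cys ≠ Ser, so this is a missense mutation.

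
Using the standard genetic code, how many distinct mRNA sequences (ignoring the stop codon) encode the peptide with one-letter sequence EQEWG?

32

Glu: 2 codons.
Gln: 2 codons.
Glu: 2 codons.
Trp: 1 codon.
Gly: 4 codons.
2 × 2 × 2 × 1 × 4 = 32.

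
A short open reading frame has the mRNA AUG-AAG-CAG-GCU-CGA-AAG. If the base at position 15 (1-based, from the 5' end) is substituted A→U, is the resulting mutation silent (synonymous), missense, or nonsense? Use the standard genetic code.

silent

Position 15 falls in codon 5: CGA → Arg.
After the substitution the codon is CGU → Arg.
Both encode Arg, so the change is synonymous.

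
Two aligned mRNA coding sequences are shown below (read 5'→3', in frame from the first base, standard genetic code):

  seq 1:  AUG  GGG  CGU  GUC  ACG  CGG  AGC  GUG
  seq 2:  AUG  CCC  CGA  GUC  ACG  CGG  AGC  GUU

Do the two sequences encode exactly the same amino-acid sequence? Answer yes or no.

no

Codon 1: AUG Met / AUG Met — identical.
Codon 2: GGG Gly / CCC Pro — nonsynonymous.
Codon 3: CGU Arg / CGA Arg — synonymous.
Codon 4: GUC Val / GUC Val — identical.
Codon 5: ACG Thr / ACG Thr — identical.
Codon 6: CGG Arg / CGG Arg — identical.
Codon 7: AGC Ser / AGC Ser — identical.
Codon 8: GUG Val / GUU Val — synonymous.
Nonsynonymous differences: 1 → different protein.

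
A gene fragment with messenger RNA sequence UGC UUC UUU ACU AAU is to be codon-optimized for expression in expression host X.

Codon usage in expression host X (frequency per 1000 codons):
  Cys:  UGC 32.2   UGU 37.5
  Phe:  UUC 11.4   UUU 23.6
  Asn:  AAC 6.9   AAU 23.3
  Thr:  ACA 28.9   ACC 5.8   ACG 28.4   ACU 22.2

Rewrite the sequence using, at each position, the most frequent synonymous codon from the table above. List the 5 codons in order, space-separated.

Codon 1 (Cys): best is UGU at 37.5.
Codon 2 (Phe): best is UUU at 23.6.
Codon 3 (Phe): best is UUU at 23.6.
Codon 4 (Thr): best is ACA at 28.9.
Codon 5 (Asn): best is AAU at 23.3.

UGU UUU UUU ACA AAU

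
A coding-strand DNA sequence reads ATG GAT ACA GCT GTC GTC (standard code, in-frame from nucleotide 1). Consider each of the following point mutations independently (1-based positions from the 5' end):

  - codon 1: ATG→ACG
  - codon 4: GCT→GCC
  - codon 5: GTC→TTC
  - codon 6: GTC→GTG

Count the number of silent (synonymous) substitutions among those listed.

2

Codon 1: ATG (Met) → ACG (Thr) — missense.
Codon 4: GCT (Ala) → GCC (Ala) — synonymous.
Codon 5: GTC (Val) → TTC (Phe) — missense.
Codon 6: GTC (Val) → GTG (Val) — synonymous.
Synonymous: 2 of 4.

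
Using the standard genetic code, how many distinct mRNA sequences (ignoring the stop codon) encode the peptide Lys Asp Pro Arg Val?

384

Lys: 2 codons.
Asp: 2 codons.
Pro: 4 codons.
Arg: 6 codons.
Val: 4 codons.
2 × 2 × 4 × 6 × 4 = 384.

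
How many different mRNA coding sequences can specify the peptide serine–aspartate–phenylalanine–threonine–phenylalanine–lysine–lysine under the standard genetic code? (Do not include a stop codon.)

Ser: 6 codons.
Asp: 2 codons.
Phe: 2 codons.
Thr: 4 codons.
Phe: 2 codons.
Lys: 2 codons.
Lys: 2 codons.
6 × 2 × 2 × 4 × 2 × 2 × 2 = 768.

768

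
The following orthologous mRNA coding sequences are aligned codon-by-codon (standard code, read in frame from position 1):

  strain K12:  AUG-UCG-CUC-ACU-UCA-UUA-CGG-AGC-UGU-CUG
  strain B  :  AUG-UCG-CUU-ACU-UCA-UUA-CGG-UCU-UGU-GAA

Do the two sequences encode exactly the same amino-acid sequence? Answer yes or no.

no

Codon 1: AUG Met / AUG Met — identical.
Codon 2: UCG Ser / UCG Ser — identical.
Codon 3: CUC Leu / CUU Leu — synonymous.
Codon 4: ACU Thr / ACU Thr — identical.
Codon 5: UCA Ser / UCA Ser — identical.
Codon 6: UUA Leu / UUA Leu — identical.
Codon 7: CGG Arg / CGG Arg — identical.
Codon 8: AGC Ser / UCU Ser — synonymous.
Codon 9: UGU Cys / UGU Cys — identical.
Codon 10: CUG Leu / GAA Glu — nonsynonymous.
Nonsynonymous differences: 1 → different protein.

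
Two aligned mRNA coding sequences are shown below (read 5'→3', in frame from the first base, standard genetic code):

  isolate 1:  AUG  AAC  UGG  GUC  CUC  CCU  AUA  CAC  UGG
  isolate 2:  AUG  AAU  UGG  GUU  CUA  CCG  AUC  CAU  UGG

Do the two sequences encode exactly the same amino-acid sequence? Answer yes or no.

Codon 1: AUG Met / AUG Met — identical.
Codon 2: AAC Asn / AAU Asn — synonymous.
Codon 3: UGG Trp / UGG Trp — identical.
Codon 4: GUC Val / GUU Val — synonymous.
Codon 5: CUC Leu / CUA Leu — synonymous.
Codon 6: CCU Pro / CCG Pro — synonymous.
Codon 7: AUA Ile / AUC Ile — synonymous.
Codon 8: CAC His / CAU His — synonymous.
Codon 9: UGG Trp / UGG Trp — identical.
Nonsynonymous differences: 0 → same protein.

yes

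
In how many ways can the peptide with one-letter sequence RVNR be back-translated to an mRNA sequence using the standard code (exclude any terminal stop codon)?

Arg: 6 codons.
Val: 4 codons.
Asn: 2 codons.
Arg: 6 codons.
6 × 4 × 2 × 6 = 288.

288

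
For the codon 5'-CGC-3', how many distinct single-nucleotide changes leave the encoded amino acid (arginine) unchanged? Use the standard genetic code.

3

Position 1: none → 0 synonymous.
Position 2: none → 0 synonymous.
Position 3: CGU, CGA, CGG → 3 synonymous.
Total: 0 + 0 + 3 = 3.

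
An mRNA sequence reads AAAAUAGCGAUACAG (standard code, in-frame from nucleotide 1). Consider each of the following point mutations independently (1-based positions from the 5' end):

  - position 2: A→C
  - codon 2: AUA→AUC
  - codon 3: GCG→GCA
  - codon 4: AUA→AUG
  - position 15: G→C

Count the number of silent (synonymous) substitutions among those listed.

Codon 1: AAA (Lys) → ACA (Thr) — missense.
Codon 2: AUA (Ile) → AUC (Ile) — synonymous.
Codon 3: GCG (Ala) → GCA (Ala) — synonymous.
Codon 4: AUA (Ile) → AUG (Met) — missense.
Codon 5: CAG (Gln) → CAC (His) — missense.
Synonymous: 2 of 5.

2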